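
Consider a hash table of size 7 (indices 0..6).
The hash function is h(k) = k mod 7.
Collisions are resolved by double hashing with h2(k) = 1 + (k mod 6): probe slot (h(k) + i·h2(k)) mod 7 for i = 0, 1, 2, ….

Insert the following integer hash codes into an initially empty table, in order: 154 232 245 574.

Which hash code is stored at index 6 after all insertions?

154: h=0 => slot 0
232: h=1 => slot 1
245: h=0, h2=6, probe 0,6 => slot 6
574: h=0, h2=5, probe 0,5 => slot 5
Table: [154, 232, _, _, _, 574, 245]

245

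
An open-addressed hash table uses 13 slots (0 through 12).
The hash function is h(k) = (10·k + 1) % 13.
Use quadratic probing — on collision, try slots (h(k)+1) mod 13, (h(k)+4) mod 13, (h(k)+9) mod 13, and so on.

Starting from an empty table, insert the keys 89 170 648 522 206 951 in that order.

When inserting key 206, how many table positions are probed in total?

4

Insert 89: h=7, slot 7 empty -> index 7.
Insert 170: h=11, slot 11 empty -> index 11.
Insert 648: h=7, slot 7 occupied -> index 8.
Insert 522: h=8, slot 8 occupied -> index 9.
Insert 206: h=7, slots 7,8,11 occupied -> index 3.
Insert 951: h=8, slots 8,9 occupied -> index 12.
Table: [-, -, -, 206, -, -, -, 89, 648, 522, -, 170, 951]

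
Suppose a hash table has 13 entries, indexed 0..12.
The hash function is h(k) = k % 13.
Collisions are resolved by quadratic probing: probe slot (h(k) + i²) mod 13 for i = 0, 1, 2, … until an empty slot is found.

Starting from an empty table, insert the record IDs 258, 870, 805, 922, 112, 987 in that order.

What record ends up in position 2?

987

258: h=11 → slot 11
870: h=12 → slot 12
805: h=12, probe 12,0 → slot 0
922: h=12, probe 12,0,3 → slot 3
112: h=8 → slot 8
987: h=12, probe 12,0,3,8,2 → slot 2
Table: [805, _, 987, 922, _, _, _, _, 112, _, _, 258, 870]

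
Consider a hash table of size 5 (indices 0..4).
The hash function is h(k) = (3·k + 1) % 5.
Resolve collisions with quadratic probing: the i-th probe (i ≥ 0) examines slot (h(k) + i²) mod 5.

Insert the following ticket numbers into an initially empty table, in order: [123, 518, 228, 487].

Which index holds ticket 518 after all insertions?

1

123: h=0 => slot 0
518: h=0, probe 0,1 => slot 1
228: h=0, probe 0,1,4 => slot 4
487: h=2 => slot 2
Table: [123, 518, 487, ., 228]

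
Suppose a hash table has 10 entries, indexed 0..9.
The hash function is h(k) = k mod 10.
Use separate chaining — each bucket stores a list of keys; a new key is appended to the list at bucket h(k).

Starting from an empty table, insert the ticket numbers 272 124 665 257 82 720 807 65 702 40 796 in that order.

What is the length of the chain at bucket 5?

272 → bucket 2
124 → bucket 4
665 → bucket 5
257 → bucket 7
82 → bucket 2 (collision)
720 → bucket 0
807 → bucket 7 (collision)
65 → bucket 5 (collision)
702 → bucket 2 (collision)
40 → bucket 0 (collision)
796 → bucket 6
Final buckets:
0: 720 -> 40
1: .
2: 272 -> 82 -> 702
3: .
4: 124
5: 665 -> 65
6: 796
7: 257 -> 807
8: .
9: .

2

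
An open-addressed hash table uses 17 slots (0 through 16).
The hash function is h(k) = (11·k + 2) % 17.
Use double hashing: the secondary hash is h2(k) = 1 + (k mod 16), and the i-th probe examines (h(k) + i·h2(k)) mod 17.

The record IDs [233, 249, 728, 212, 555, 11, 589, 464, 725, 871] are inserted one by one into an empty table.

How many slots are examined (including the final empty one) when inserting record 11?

3

Insert 233: h=15, slot 15 empty → index 15.
Insert 249: h=4, slot 4 empty → index 4.
Insert 728: h=3, slot 3 empty → index 3.
Insert 212: h=5, slot 5 empty → index 5.
Insert 555: h=4, h2=12, slot 4 occupied → index 16.
Insert 11: h=4, h2=12, slots 4,16 occupied → index 11.
Insert 589: h=4, h2=14, slot 4 occupied → index 1.
Insert 464: h=6, slot 6 empty → index 6.
Insert 725: h=4, h2=6, slot 4 occupied → index 10.
Insert 871: h=12, slot 12 empty → index 12.
Table: [-, 589, -, 728, 249, 212, 464, -, -, -, 725, 11, 871, -, -, 233, 555]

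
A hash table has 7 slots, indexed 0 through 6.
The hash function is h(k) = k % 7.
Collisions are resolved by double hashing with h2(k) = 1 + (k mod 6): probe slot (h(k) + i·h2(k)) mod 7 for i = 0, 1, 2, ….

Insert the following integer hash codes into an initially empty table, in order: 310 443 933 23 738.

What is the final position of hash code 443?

310 hashes to 2; slot 2 is free → place at 2.
443 hashes to 2, h2=6; 2 taken → place at 1.
933 hashes to 2, h2=4; 2 taken → place at 6.
23 hashes to 2, h2=6; 2,1 taken → place at 0.
738 hashes to 3; slot 3 is free → place at 3.
Table: [23, 443, 310, 738, ∅, ∅, 933]

1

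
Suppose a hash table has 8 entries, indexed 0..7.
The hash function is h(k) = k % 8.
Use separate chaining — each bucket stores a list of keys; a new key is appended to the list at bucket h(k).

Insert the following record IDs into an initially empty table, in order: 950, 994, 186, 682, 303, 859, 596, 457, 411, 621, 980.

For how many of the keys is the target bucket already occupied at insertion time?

Insert 950: h=6, bucket 6 empty → new chain.
Insert 994: h=2, bucket 2 empty → new chain.
Insert 186: h=2, bucket 2 nonempty → append to chain.
Insert 682: h=2, bucket 2 nonempty → append to chain.
Insert 303: h=7, bucket 7 empty → new chain.
Insert 859: h=3, bucket 3 empty → new chain.
Insert 596: h=4, bucket 4 empty → new chain.
Insert 457: h=1, bucket 1 empty → new chain.
Insert 411: h=3, bucket 3 nonempty → append to chain.
Insert 621: h=5, bucket 5 empty → new chain.
Insert 980: h=4, bucket 4 nonempty → append to chain.
Final buckets:
0: -
1: 457
2: 994 -> 186 -> 682
3: 859 -> 411
4: 596 -> 980
5: 621
6: 950
7: 303

4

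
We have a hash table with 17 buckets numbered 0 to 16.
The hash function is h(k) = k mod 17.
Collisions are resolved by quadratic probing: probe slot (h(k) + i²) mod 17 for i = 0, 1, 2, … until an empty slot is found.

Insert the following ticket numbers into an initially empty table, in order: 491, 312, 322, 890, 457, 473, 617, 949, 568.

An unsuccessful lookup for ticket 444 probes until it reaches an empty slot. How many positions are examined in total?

Insert 491: h=15, slot 15 empty => index 15.
Insert 312: h=6, slot 6 empty => index 6.
Insert 322: h=16, slot 16 empty => index 16.
Insert 890: h=6, slot 6 occupied => index 7.
Insert 457: h=15, slots 15,16 occupied => index 2.
Insert 473: h=14, slot 14 empty => index 14.
Insert 617: h=5, slot 5 empty => index 5.
Insert 949: h=14, slots 14,15 occupied => index 1.
Insert 568: h=7, slot 7 occupied => index 8.
Table: [-, 949, 457, -, -, 617, 312, 890, 568, -, -, -, -, -, 473, 491, 322]
Lookup 444: h=2, probe 2,3 → slot 3 empty, not found.

2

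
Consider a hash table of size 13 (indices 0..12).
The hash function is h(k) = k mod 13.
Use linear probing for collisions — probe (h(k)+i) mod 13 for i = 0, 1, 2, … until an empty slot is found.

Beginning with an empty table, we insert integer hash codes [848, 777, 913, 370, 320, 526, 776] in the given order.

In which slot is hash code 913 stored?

4

848 hashes to 3; slot 3 is free -> place at 3.
777 hashes to 10; slot 10 is free -> place at 10.
913 hashes to 3; 3 taken -> place at 4.
370 hashes to 6; slot 6 is free -> place at 6.
320 hashes to 8; slot 8 is free -> place at 8.
526 hashes to 6; 6 taken -> place at 7.
776 hashes to 9; slot 9 is free -> place at 9.
Table: [∅, ∅, ∅, 848, 913, ∅, 370, 526, 320, 776, 777, ∅, ∅]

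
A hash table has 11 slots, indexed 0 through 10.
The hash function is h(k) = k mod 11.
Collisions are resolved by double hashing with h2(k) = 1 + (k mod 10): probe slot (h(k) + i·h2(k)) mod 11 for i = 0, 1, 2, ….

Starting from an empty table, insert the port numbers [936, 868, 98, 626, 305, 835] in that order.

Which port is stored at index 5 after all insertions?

936 hashes to 1; slot 1 is free -> place at 1.
868 hashes to 10; slot 10 is free -> place at 10.
98 hashes to 10, h2=9; 10 taken -> place at 8.
626 hashes to 10, h2=7; 10 taken -> place at 6.
305 hashes to 8, h2=6; 8 taken -> place at 3.
835 hashes to 10, h2=6; 10 taken -> place at 5.
Table: [., 936, ., 305, ., 835, 626, ., 98, ., 868]

835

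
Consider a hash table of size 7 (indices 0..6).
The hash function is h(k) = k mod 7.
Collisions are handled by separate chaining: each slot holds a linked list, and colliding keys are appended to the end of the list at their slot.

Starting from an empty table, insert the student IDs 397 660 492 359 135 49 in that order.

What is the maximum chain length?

4

Insert 397: h=5, bucket 5 empty -> new chain.
Insert 660: h=2, bucket 2 empty -> new chain.
Insert 492: h=2, bucket 2 nonempty -> append to chain.
Insert 359: h=2, bucket 2 nonempty -> append to chain.
Insert 135: h=2, bucket 2 nonempty -> append to chain.
Insert 49: h=0, bucket 0 empty -> new chain.
Final buckets:
0: 49
1: ∅
2: 660 -> 492 -> 359 -> 135
3: ∅
4: ∅
5: 397
6: ∅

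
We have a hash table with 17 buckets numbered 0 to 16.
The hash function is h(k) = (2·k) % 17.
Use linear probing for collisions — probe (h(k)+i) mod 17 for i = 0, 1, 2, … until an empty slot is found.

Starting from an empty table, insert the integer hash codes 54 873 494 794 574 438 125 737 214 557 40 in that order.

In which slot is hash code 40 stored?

15

54: h=6 -> slot 6
873: h=12 -> slot 12
494: h=2 -> slot 2
794: h=7 -> slot 7
574: h=9 -> slot 9
438: h=9, probe 9,10 -> slot 10
125: h=12, probe 12,13 -> slot 13
737: h=12, probe 12,13,14 -> slot 14
214: h=3 -> slot 3
557: h=9, probe 9,10,11 -> slot 11
40: h=12, probe 12,13,14,15 -> slot 15
Table: [., ., 494, 214, ., ., 54, 794, ., 574, 438, 557, 873, 125, 737, 40, .]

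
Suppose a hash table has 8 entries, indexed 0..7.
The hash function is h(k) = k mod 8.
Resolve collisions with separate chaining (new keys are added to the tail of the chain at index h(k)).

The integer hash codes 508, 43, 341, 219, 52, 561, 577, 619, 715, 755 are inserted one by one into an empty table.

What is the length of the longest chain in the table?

Insert 508: h=4, bucket 4 empty → new chain.
Insert 43: h=3, bucket 3 empty → new chain.
Insert 341: h=5, bucket 5 empty → new chain.
Insert 219: h=3, bucket 3 nonempty → append to chain.
Insert 52: h=4, bucket 4 nonempty → append to chain.
Insert 561: h=1, bucket 1 empty → new chain.
Insert 577: h=1, bucket 1 nonempty → append to chain.
Insert 619: h=3, bucket 3 nonempty → append to chain.
Insert 715: h=3, bucket 3 nonempty → append to chain.
Insert 755: h=3, bucket 3 nonempty → append to chain.
Final buckets:
0: -
1: 561 -> 577
2: -
3: 43 -> 219 -> 619 -> 715 -> 755
4: 508 -> 52
5: 341
6: -
7: -

5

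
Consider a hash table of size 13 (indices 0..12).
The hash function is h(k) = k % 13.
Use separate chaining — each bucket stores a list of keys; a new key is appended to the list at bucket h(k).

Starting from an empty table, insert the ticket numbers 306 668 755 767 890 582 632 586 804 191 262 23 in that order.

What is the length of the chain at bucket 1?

Insert 306: h=7, bucket 7 empty -> new chain.
Insert 668: h=5, bucket 5 empty -> new chain.
Insert 755: h=1, bucket 1 empty -> new chain.
Insert 767: h=0, bucket 0 empty -> new chain.
Insert 890: h=6, bucket 6 empty -> new chain.
Insert 582: h=10, bucket 10 empty -> new chain.
Insert 632: h=8, bucket 8 empty -> new chain.
Insert 586: h=1, bucket 1 nonempty -> append to chain.
Insert 804: h=11, bucket 11 empty -> new chain.
Insert 191: h=9, bucket 9 empty -> new chain.
Insert 262: h=2, bucket 2 empty -> new chain.
Insert 23: h=10, bucket 10 nonempty -> append to chain.
Final buckets:
0: 767
1: 755 -> 586
2: 262
3: —
4: —
5: 668
6: 890
7: 306
8: 632
9: 191
10: 582 -> 23
11: 804
12: —

2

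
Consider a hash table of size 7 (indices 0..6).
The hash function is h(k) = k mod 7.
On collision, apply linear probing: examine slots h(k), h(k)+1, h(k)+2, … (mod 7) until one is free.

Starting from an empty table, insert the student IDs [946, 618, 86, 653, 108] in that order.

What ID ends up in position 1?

946

946: h=1 → slot 1
618: h=2 → slot 2
86: h=2, probe 2,3 → slot 3
653: h=2, probe 2,3,4 → slot 4
108: h=3, probe 3,4,5 → slot 5
Table: [∅, 946, 618, 86, 653, 108, ∅]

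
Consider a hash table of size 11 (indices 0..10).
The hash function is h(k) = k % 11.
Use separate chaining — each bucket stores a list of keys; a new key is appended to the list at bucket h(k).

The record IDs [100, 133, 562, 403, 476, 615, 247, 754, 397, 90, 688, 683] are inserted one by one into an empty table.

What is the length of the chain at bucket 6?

100 -> bucket 1
133 -> bucket 1 (collision)
562 -> bucket 1 (collision)
403 -> bucket 7
476 -> bucket 3
615 -> bucket 10
247 -> bucket 5
754 -> bucket 6
397 -> bucket 1 (collision)
90 -> bucket 2
688 -> bucket 6 (collision)
683 -> bucket 1 (collision)
Final buckets:
0: —
1: 100 -> 133 -> 562 -> 397 -> 683
2: 90
3: 476
4: —
5: 247
6: 754 -> 688
7: 403
8: —
9: —
10: 615

2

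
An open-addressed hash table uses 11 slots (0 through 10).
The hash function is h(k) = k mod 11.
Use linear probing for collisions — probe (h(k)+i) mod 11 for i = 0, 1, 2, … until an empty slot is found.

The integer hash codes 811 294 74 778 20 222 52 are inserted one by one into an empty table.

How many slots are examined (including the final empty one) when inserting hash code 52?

7

811: h=8 -> slot 8
294: h=8, probe 8,9 -> slot 9
74: h=8, probe 8,9,10 -> slot 10
778: h=8, probe 8,9,10,0 -> slot 0
20: h=9, probe 9,10,0,1 -> slot 1
222: h=2 -> slot 2
52: h=8, probe 8,9,10,0,1,2,3 -> slot 3
Table: [778, 20, 222, 52, _, _, _, _, 811, 294, 74]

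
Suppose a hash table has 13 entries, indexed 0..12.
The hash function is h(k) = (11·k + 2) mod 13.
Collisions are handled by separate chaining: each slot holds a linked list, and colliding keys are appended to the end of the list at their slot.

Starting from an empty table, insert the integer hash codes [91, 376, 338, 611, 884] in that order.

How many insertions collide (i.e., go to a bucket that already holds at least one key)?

91 -> bucket 2
376 -> bucket 4
338 -> bucket 2 (collision)
611 -> bucket 2 (collision)
884 -> bucket 2 (collision)
Final buckets:
0: _
1: _
2: 91 -> 338 -> 611 -> 884
3: _
4: 376
5: _
6: _
7: _
8: _
9: _
10: _
11: _
12: _

3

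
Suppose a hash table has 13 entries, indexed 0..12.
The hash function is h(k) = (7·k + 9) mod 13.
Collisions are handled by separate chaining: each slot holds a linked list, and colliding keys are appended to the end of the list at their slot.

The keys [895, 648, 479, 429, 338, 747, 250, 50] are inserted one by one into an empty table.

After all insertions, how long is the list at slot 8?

895 -> bucket 8
648 -> bucket 8 (collision)
479 -> bucket 8 (collision)
429 -> bucket 9
338 -> bucket 9 (collision)
747 -> bucket 12
250 -> bucket 4
50 -> bucket 8 (collision)
Final buckets:
0: _
1: _
2: _
3: _
4: 250
5: _
6: _
7: _
8: 895 -> 648 -> 479 -> 50
9: 429 -> 338
10: _
11: _
12: 747

4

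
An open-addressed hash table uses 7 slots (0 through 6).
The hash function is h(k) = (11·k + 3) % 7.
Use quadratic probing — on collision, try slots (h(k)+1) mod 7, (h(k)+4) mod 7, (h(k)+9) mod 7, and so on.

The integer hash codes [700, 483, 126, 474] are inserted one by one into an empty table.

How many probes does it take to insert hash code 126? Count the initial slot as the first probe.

700 hashes to 3; slot 3 is free -> place at 3.
483 hashes to 3; 3 taken -> place at 4.
126 hashes to 3; 3,4 taken -> place at 0.
474 hashes to 2; slot 2 is free -> place at 2.
Table: [126, -, 474, 700, 483, -, -]

3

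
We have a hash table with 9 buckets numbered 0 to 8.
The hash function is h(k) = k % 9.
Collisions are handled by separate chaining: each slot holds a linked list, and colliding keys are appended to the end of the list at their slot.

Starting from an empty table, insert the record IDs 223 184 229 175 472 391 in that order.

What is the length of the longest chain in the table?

223 -> bucket 7
184 -> bucket 4
229 -> bucket 4 (collision)
175 -> bucket 4 (collision)
472 -> bucket 4 (collision)
391 -> bucket 4 (collision)
Final buckets:
0: _
1: _
2: _
3: _
4: 184 -> 229 -> 175 -> 472 -> 391
5: _
6: _
7: 223
8: _

5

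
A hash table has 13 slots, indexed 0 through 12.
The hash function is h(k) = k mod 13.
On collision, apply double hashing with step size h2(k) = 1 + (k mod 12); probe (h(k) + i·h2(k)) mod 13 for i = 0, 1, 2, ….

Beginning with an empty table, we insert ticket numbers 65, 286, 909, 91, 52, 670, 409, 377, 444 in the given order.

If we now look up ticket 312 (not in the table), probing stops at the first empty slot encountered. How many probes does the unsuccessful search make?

65: h=0 -> slot 0
286: h=0, h2=11, probe 0,11 -> slot 11
909: h=12 -> slot 12
91: h=0, h2=8, probe 0,8 -> slot 8
52: h=0, h2=5, probe 0,5 -> slot 5
670: h=7 -> slot 7
409: h=6 -> slot 6
377: h=0, h2=6, probe 0,6,12,5,11,4 -> slot 4
444: h=2 -> slot 2
Table: [65, —, 444, —, 377, 52, 409, 670, 91, —, —, 286, 909]
Lookup 312: h=0, h2=1, probe 0,1 → slot 1 empty, not found.

2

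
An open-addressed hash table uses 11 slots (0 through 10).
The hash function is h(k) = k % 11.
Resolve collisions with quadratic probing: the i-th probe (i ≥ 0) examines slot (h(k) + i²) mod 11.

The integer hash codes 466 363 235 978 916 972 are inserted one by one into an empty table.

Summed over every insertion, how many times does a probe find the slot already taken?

3

Insert 466: h=4, slot 4 empty → index 4.
Insert 363: h=0, slot 0 empty → index 0.
Insert 235: h=4, slot 4 occupied → index 5.
Insert 978: h=10, slot 10 empty → index 10.
Insert 916: h=3, slot 3 empty → index 3.
Insert 972: h=4, slots 4,5 occupied → index 8.
Table: [363, ., ., 916, 466, 235, ., ., 972, ., 978]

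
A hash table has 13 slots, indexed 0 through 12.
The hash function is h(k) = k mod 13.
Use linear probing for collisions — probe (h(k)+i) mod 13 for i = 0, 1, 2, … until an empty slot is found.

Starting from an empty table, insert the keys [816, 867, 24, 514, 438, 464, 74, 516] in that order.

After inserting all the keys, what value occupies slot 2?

816: h=10 => slot 10
867: h=9 => slot 9
24: h=11 => slot 11
514: h=7 => slot 7
438: h=9, probe 9,10,11,12 => slot 12
464: h=9, probe 9,10,11,12,0 => slot 0
74: h=9, probe 9,10,11,12,0,1 => slot 1
516: h=9, probe 9,10,11,12,0,1,2 => slot 2
Table: [464, 74, 516, -, -, -, -, 514, -, 867, 816, 24, 438]

516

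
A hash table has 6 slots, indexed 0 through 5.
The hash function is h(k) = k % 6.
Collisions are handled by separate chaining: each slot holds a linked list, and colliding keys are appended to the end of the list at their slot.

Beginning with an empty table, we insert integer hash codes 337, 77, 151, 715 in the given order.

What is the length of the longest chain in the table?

3

337 -> bucket 1
77 -> bucket 5
151 -> bucket 1 (collision)
715 -> bucket 1 (collision)
Final buckets:
0: —
1: 337 -> 151 -> 715
2: —
3: —
4: —
5: 77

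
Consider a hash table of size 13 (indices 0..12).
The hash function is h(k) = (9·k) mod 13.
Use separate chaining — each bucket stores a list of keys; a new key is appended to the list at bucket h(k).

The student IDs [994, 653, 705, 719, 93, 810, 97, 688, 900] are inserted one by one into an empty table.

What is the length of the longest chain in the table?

Insert 994: h=2, bucket 2 empty -> new chain.
Insert 653: h=1, bucket 1 empty -> new chain.
Insert 705: h=1, bucket 1 nonempty -> append to chain.
Insert 719: h=10, bucket 10 empty -> new chain.
Insert 93: h=5, bucket 5 empty -> new chain.
Insert 810: h=10, bucket 10 nonempty -> append to chain.
Insert 97: h=2, bucket 2 nonempty -> append to chain.
Insert 688: h=4, bucket 4 empty -> new chain.
Insert 900: h=1, bucket 1 nonempty -> append to chain.
Final buckets:
0: ∅
1: 653 -> 705 -> 900
2: 994 -> 97
3: ∅
4: 688
5: 93
6: ∅
7: ∅
8: ∅
9: ∅
10: 719 -> 810
11: ∅
12: ∅

3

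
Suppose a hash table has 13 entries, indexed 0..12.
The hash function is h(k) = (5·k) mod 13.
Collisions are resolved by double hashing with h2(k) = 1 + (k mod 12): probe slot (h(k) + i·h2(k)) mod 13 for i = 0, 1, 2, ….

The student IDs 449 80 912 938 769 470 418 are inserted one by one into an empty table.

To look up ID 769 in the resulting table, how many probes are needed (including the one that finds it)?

2

449: h=9 => slot 9
80: h=10 => slot 10
912: h=10, h2=1, probe 10,11 => slot 11
938: h=10, h2=3, probe 10,0 => slot 0
769: h=10, h2=2, probe 10,12 => slot 12
470: h=10, h2=3, probe 10,0,3 => slot 3
418: h=10, h2=11, probe 10,8 => slot 8
Table: [938, -, -, 470, -, -, -, -, 418, 449, 80, 912, 769]
Lookup 769: h=10, h2=2, probe 10,12 → found at 12.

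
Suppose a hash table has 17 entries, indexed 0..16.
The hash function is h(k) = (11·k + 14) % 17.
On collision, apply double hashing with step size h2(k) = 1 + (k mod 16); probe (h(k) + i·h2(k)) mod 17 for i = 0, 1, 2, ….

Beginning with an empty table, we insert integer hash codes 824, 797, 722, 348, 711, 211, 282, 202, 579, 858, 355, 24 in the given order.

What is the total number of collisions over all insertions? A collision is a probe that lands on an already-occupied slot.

824: h=0 => slot 0
797: h=9 => slot 9
722: h=0, h2=3, probe 0,3 => slot 3
348: h=0, h2=13, probe 0,13 => slot 13
711: h=15 => slot 15
211: h=6 => slot 6
282: h=5 => slot 5
202: h=9, h2=11, probe 9,3,14 => slot 14
579: h=8 => slot 8
858: h=0, h2=11, probe 0,11 => slot 11
355: h=9, h2=4, probe 9,13,0,4 => slot 4
24: h=6, h2=9, probe 6,15,7 => slot 7
Table: [824, ∅, ∅, 722, 355, 282, 211, 24, 579, 797, ∅, 858, ∅, 348, 202, 711, ∅]

10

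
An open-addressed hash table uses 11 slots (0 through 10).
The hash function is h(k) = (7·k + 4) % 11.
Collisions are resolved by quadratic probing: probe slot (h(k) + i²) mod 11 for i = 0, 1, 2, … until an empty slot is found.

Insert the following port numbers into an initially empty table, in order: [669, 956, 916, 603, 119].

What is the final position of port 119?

669 hashes to 1; slot 1 is free => place at 1.
956 hashes to 8; slot 8 is free => place at 8.
916 hashes to 3; slot 3 is free => place at 3.
603 hashes to 1; 1 taken => place at 2.
119 hashes to 1; 1,2 taken => place at 5.
Table: [_, 669, 603, 916, _, 119, _, _, 956, _, _]

5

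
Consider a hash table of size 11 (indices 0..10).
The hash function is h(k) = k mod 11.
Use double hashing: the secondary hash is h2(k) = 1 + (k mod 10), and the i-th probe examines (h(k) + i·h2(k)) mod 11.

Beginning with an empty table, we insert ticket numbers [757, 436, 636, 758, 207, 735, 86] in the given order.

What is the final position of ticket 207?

Insert 757: h=9, slot 9 empty -> index 9.
Insert 436: h=7, slot 7 empty -> index 7.
Insert 636: h=9, h2=7, slot 9 occupied -> index 5.
Insert 758: h=10, slot 10 empty -> index 10.
Insert 207: h=9, h2=8, slot 9 occupied -> index 6.
Insert 735: h=9, h2=6, slot 9 occupied -> index 4.
Insert 86: h=9, h2=7, slots 9,5 occupied -> index 1.
Table: [-, 86, -, -, 735, 636, 207, 436, -, 757, 758]

6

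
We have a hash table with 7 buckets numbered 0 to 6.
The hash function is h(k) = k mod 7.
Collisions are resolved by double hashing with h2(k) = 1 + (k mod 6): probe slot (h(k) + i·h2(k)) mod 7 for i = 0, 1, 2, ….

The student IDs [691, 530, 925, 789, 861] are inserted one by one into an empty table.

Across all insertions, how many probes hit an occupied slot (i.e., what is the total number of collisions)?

3

691 hashes to 5; slot 5 is free -> place at 5.
530 hashes to 5, h2=3; 5 taken -> place at 1.
925 hashes to 1, h2=2; 1 taken -> place at 3.
789 hashes to 5, h2=4; 5 taken -> place at 2.
861 hashes to 0; slot 0 is free -> place at 0.
Table: [861, 530, 789, 925, —, 691, —]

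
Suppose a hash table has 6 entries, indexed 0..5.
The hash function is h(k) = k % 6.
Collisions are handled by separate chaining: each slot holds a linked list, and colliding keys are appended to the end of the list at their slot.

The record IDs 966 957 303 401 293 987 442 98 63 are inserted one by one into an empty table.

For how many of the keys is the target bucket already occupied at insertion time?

4

966 -> bucket 0
957 -> bucket 3
303 -> bucket 3 (collision)
401 -> bucket 5
293 -> bucket 5 (collision)
987 -> bucket 3 (collision)
442 -> bucket 4
98 -> bucket 2
63 -> bucket 3 (collision)
Final buckets:
0: 966
1: _
2: 98
3: 957 -> 303 -> 987 -> 63
4: 442
5: 401 -> 293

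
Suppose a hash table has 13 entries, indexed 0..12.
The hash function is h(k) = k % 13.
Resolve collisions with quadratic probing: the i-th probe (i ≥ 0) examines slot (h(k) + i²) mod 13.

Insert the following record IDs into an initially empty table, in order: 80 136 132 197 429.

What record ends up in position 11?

80: h=2 -> slot 2
136: h=6 -> slot 6
132: h=2, probe 2,3 -> slot 3
197: h=2, probe 2,3,6,11 -> slot 11
429: h=0 -> slot 0
Table: [429, ∅, 80, 132, ∅, ∅, 136, ∅, ∅, ∅, ∅, 197, ∅]

197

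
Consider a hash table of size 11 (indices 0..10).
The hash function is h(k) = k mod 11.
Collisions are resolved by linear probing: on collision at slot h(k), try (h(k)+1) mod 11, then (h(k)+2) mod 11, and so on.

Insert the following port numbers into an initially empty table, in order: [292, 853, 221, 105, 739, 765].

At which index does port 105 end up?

292: h=6 → slot 6
853: h=6, probe 6,7 → slot 7
221: h=1 → slot 1
105: h=6, probe 6,7,8 → slot 8
739: h=2 → slot 2
765: h=6, probe 6,7,8,9 → slot 9
Table: [∅, 221, 739, ∅, ∅, ∅, 292, 853, 105, 765, ∅]

8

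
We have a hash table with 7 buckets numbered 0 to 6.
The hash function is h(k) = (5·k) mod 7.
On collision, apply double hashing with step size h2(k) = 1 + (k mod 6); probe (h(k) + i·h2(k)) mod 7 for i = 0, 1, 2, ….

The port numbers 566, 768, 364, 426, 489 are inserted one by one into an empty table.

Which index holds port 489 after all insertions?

566 hashes to 2; slot 2 is free → place at 2.
768 hashes to 4; slot 4 is free → place at 4.
364 hashes to 0; slot 0 is free → place at 0.
426 hashes to 2, h2=1; 2 taken → place at 3.
489 hashes to 2, h2=4; 2 taken → place at 6.
Table: [364, ∅, 566, 426, 768, ∅, 489]

6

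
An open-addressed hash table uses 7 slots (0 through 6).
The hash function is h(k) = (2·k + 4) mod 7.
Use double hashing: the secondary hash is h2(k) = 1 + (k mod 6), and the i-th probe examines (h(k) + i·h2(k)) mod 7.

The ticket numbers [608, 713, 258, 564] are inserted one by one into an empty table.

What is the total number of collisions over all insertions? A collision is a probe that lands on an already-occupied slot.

2

Insert 608: h=2, slot 2 empty => index 2.
Insert 713: h=2, h2=6, slot 2 occupied => index 1.
Insert 258: h=2, h2=1, slot 2 occupied => index 3.
Insert 564: h=5, slot 5 empty => index 5.
Table: [-, 713, 608, 258, -, 564, -]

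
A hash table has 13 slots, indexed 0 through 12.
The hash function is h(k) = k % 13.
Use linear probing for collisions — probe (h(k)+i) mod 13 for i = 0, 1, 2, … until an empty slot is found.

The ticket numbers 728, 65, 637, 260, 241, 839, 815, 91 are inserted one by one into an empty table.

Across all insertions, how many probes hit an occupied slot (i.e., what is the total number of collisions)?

728 hashes to 0; slot 0 is free => place at 0.
65 hashes to 0; 0 taken => place at 1.
637 hashes to 0; 0,1 taken => place at 2.
260 hashes to 0; 0,1,2 taken => place at 3.
241 hashes to 7; slot 7 is free => place at 7.
839 hashes to 7; 7 taken => place at 8.
815 hashes to 9; slot 9 is free => place at 9.
91 hashes to 0; 0,1,2,3 taken => place at 4.
Table: [728, 65, 637, 260, 91, ., ., 241, 839, 815, ., ., .]

11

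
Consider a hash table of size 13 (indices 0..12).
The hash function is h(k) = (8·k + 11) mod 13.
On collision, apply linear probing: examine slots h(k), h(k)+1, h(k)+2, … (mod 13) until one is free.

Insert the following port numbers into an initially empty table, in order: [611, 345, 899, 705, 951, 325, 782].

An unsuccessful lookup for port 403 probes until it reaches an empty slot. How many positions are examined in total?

3

611: h=11 -> slot 11
345: h=2 -> slot 2
899: h=1 -> slot 1
705: h=9 -> slot 9
951: h=1, probe 1,2,3 -> slot 3
325: h=11, probe 11,12 -> slot 12
782: h=1, probe 1,2,3,4 -> slot 4
Table: [-, 899, 345, 951, 782, -, -, -, -, 705, -, 611, 325]
Lookup 403: h=11, probe 11,12,0 → slot 0 empty, not found.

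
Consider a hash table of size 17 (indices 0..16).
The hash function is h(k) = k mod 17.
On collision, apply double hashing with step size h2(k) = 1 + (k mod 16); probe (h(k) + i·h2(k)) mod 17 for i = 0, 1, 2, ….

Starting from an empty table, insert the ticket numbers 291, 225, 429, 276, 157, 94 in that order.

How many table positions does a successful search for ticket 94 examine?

2

291 hashes to 2; slot 2 is free → place at 2.
225 hashes to 4; slot 4 is free → place at 4.
429 hashes to 4, h2=14; 4 taken → place at 1.
276 hashes to 4, h2=5; 4 taken → place at 9.
157 hashes to 4, h2=14; 4,1 taken → place at 15.
94 hashes to 9, h2=15; 9 taken → place at 7.
Table: [., 429, 291, ., 225, ., ., 94, ., 276, ., ., ., ., ., 157, .]
Lookup 94: h=9, h2=15, probe 9,7 → found at 7.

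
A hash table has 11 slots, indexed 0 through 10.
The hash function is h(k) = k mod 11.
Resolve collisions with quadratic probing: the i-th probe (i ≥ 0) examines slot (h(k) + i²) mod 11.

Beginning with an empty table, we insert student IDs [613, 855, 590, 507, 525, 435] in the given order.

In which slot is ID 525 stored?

613: h=8 → slot 8
855: h=8, probe 8,9 → slot 9
590: h=7 → slot 7
507: h=1 → slot 1
525: h=8, probe 8,9,1,6 → slot 6
435: h=6, probe 6,7,10 → slot 10
Table: [_, 507, _, _, _, _, 525, 590, 613, 855, 435]

6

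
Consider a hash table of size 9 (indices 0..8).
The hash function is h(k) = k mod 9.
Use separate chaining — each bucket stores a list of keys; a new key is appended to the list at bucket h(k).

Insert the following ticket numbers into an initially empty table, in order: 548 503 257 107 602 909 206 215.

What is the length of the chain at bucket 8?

6

548 → bucket 8
503 → bucket 8 (collision)
257 → bucket 5
107 → bucket 8 (collision)
602 → bucket 8 (collision)
909 → bucket 0
206 → bucket 8 (collision)
215 → bucket 8 (collision)
Final buckets:
0: 909
1: .
2: .
3: .
4: .
5: 257
6: .
7: .
8: 548 -> 503 -> 107 -> 602 -> 206 -> 215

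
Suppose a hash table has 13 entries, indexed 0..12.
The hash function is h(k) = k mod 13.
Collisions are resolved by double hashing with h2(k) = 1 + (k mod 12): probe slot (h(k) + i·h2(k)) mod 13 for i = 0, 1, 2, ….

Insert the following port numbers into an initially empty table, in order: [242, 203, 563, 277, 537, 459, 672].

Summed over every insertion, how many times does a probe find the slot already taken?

5

Insert 242: h=8, slot 8 empty -> index 8.
Insert 203: h=8, h2=12, slot 8 occupied -> index 7.
Insert 563: h=4, slot 4 empty -> index 4.
Insert 277: h=4, h2=2, slot 4 occupied -> index 6.
Insert 537: h=4, h2=10, slot 4 occupied -> index 1.
Insert 459: h=4, h2=4, slots 4,8 occupied -> index 12.
Insert 672: h=9, slot 9 empty -> index 9.
Table: [., 537, ., ., 563, ., 277, 203, 242, 672, ., ., 459]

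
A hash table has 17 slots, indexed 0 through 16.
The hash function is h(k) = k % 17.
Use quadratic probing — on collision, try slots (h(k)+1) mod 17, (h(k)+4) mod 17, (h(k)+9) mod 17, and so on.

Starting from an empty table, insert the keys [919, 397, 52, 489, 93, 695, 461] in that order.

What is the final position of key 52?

2

919 hashes to 1; slot 1 is free -> place at 1.
397 hashes to 6; slot 6 is free -> place at 6.
52 hashes to 1; 1 taken -> place at 2.
489 hashes to 13; slot 13 is free -> place at 13.
93 hashes to 8; slot 8 is free -> place at 8.
695 hashes to 15; slot 15 is free -> place at 15.
461 hashes to 2; 2 taken -> place at 3.
Table: [∅, 919, 52, 461, ∅, ∅, 397, ∅, 93, ∅, ∅, ∅, ∅, 489, ∅, 695, ∅]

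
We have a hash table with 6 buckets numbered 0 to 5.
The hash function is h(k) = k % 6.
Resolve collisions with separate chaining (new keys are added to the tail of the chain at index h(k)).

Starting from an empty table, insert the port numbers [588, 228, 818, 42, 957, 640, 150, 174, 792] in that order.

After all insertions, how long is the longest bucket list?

588 -> bucket 0
228 -> bucket 0 (collision)
818 -> bucket 2
42 -> bucket 0 (collision)
957 -> bucket 3
640 -> bucket 4
150 -> bucket 0 (collision)
174 -> bucket 0 (collision)
792 -> bucket 0 (collision)
Final buckets:
0: 588 -> 228 -> 42 -> 150 -> 174 -> 792
1: ∅
2: 818
3: 957
4: 640
5: ∅

6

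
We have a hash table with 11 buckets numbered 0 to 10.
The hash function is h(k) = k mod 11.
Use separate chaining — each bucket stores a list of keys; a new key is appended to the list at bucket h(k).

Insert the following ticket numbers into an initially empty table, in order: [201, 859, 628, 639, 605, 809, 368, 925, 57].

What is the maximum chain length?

201 → bucket 3
859 → bucket 1
628 → bucket 1 (collision)
639 → bucket 1 (collision)
605 → bucket 0
809 → bucket 6
368 → bucket 5
925 → bucket 1 (collision)
57 → bucket 2
Final buckets:
0: 605
1: 859 -> 628 -> 639 -> 925
2: 57
3: 201
4: _
5: 368
6: 809
7: _
8: _
9: _
10: _

4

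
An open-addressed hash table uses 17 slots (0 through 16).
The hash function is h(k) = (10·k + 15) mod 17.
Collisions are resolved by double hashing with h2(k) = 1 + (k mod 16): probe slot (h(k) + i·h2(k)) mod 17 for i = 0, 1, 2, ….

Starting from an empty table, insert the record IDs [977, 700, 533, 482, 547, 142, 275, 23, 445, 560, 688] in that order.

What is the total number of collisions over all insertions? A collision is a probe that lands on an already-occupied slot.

977: h=10 → slot 10
700: h=11 → slot 11
533: h=7 → slot 7
482: h=7, h2=3, probe 7,10,13 → slot 13
547: h=11, h2=4, probe 11,15 → slot 15
142: h=7, h2=15, probe 7,5 → slot 5
275: h=11, h2=4, probe 11,15,2 → slot 2
23: h=7, h2=8, probe 7,15,6 → slot 6
445: h=11, h2=14, probe 11,8 → slot 8
560: h=5, h2=1, probe 5,6,7,8,9 → slot 9
688: h=10, h2=1, probe 10,11,12 → slot 12
Table: [∅, ∅, 275, ∅, ∅, 142, 23, 533, 445, 560, 977, 700, 688, 482, ∅, 547, ∅]

15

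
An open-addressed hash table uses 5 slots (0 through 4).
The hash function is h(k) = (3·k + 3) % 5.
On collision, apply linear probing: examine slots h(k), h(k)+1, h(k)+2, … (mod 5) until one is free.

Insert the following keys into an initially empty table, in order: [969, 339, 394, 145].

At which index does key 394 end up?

2

969 hashes to 0; slot 0 is free => place at 0.
339 hashes to 0; 0 taken => place at 1.
394 hashes to 0; 0,1 taken => place at 2.
145 hashes to 3; slot 3 is free => place at 3.
Table: [969, 339, 394, 145, —]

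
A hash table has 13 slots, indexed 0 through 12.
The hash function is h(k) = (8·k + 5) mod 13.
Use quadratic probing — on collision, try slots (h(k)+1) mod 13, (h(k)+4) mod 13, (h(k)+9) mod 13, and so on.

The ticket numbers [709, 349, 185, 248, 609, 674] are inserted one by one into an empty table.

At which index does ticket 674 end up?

11

Insert 709: h=9, slot 9 empty → index 9.
Insert 349: h=2, slot 2 empty → index 2.
Insert 185: h=3, slot 3 empty → index 3.
Insert 248: h=0, slot 0 empty → index 0.
Insert 609: h=2, slots 2,3 occupied → index 6.
Insert 674: h=2, slots 2,3,6 occupied → index 11.
Table: [248, —, 349, 185, —, —, 609, —, —, 709, —, 674, —]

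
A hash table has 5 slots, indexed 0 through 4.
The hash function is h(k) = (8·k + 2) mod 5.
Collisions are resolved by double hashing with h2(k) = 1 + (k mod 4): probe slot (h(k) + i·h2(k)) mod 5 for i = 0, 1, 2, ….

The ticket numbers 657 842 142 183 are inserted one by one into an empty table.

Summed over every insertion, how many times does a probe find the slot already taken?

657: h=3 => slot 3
842: h=3, h2=3, probe 3,1 => slot 1
142: h=3, h2=3, probe 3,1,4 => slot 4
183: h=1, h2=4, probe 1,0 => slot 0
Table: [183, 842, _, 657, 142]

4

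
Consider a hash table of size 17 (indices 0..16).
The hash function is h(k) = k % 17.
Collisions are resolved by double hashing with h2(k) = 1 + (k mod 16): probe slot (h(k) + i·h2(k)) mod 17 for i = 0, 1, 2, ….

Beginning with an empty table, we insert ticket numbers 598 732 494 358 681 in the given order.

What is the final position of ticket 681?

598 hashes to 3; slot 3 is free => place at 3.
732 hashes to 1; slot 1 is free => place at 1.
494 hashes to 1, h2=15; 1 taken => place at 16.
358 hashes to 1, h2=7; 1 taken => place at 8.
681 hashes to 1, h2=10; 1 taken => place at 11.
Table: [—, 732, —, 598, —, —, —, —, 358, —, —, 681, —, —, —, —, 494]

11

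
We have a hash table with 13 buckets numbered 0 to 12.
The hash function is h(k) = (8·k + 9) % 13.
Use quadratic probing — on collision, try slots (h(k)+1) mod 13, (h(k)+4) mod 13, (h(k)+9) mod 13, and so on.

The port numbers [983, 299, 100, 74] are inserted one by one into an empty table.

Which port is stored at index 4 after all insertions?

983: h=8 → slot 8
299: h=9 → slot 9
100: h=3 → slot 3
74: h=3, probe 3,4 → slot 4
Table: [—, —, —, 100, 74, —, —, —, 983, 299, —, —, —]

74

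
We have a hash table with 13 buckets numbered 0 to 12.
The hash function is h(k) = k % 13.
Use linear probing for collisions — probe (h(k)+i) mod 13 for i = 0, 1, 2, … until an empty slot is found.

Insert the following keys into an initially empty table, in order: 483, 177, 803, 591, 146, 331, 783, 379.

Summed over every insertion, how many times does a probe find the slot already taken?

Insert 483: h=2, slot 2 empty -> index 2.
Insert 177: h=8, slot 8 empty -> index 8.
Insert 803: h=10, slot 10 empty -> index 10.
Insert 591: h=6, slot 6 empty -> index 6.
Insert 146: h=3, slot 3 empty -> index 3.
Insert 331: h=6, slot 6 occupied -> index 7.
Insert 783: h=3, slot 3 occupied -> index 4.
Insert 379: h=2, slots 2,3,4 occupied -> index 5.
Table: [—, —, 483, 146, 783, 379, 591, 331, 177, —, 803, —, —]

5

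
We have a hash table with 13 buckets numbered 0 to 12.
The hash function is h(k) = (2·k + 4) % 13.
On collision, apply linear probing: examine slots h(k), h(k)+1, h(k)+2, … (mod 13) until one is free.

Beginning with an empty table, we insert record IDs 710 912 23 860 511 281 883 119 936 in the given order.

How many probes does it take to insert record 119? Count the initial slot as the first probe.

6

Insert 710: h=7, slot 7 empty => index 7.
Insert 912: h=8, slot 8 empty => index 8.
Insert 23: h=11, slot 11 empty => index 11.
Insert 860: h=8, slot 8 occupied => index 9.
Insert 511: h=12, slot 12 empty => index 12.
Insert 281: h=7, slots 7,8,9 occupied => index 10.
Insert 883: h=2, slot 2 empty => index 2.
Insert 119: h=8, slots 8,9,10,11,12 occupied => index 0.
Insert 936: h=4, slot 4 empty => index 4.
Table: [119, _, 883, _, 936, _, _, 710, 912, 860, 281, 23, 511]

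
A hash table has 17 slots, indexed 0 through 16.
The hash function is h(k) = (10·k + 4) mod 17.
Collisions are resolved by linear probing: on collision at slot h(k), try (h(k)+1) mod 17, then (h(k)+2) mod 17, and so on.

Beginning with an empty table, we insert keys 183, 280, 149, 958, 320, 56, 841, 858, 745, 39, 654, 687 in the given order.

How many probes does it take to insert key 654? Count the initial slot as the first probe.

Insert 183: h=15, slot 15 empty => index 15.
Insert 280: h=16, slot 16 empty => index 16.
Insert 149: h=15, slots 15,16 occupied => index 0.
Insert 958: h=13, slot 13 empty => index 13.
Insert 320: h=8, slot 8 empty => index 8.
Insert 56: h=3, slot 3 empty => index 3.
Insert 841: h=16, slots 16,0 occupied => index 1.
Insert 858: h=16, slots 16,0,1 occupied => index 2.
Insert 745: h=8, slot 8 occupied => index 9.
Insert 39: h=3, slot 3 occupied => index 4.
Insert 654: h=16, slots 16,0,1,2,3,4 occupied => index 5.
Insert 687: h=6, slot 6 empty => index 6.
Table: [149, 841, 858, 56, 39, 654, 687, _, 320, 745, _, _, _, 958, _, 183, 280]

7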